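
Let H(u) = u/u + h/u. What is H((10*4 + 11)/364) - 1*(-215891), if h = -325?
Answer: 10892192/51 ≈ 2.1357e+5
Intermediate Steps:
H(u) = 1 - 325/u (H(u) = u/u - 325/u = 1 - 325/u)
H((10*4 + 11)/364) - 1*(-215891) = (-325 + (10*4 + 11)/364)/(((10*4 + 11)/364)) - 1*(-215891) = (-325 + (40 + 11)*(1/364))/(((40 + 11)*(1/364))) + 215891 = (-325 + 51*(1/364))/((51*(1/364))) + 215891 = (-325 + 51/364)/(51/364) + 215891 = (364/51)*(-118249/364) + 215891 = -118249/51 + 215891 = 10892192/51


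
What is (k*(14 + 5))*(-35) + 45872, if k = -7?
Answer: 50527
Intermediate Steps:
(k*(14 + 5))*(-35) + 45872 = -7*(14 + 5)*(-35) + 45872 = -7*19*(-35) + 45872 = -133*(-35) + 45872 = 4655 + 45872 = 50527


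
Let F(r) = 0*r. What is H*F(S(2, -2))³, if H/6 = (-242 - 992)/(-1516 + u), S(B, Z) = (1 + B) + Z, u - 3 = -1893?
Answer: 0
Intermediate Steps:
u = -1890 (u = 3 - 1893 = -1890)
S(B, Z) = 1 + B + Z
F(r) = 0
H = 3702/1703 (H = 6*((-242 - 992)/(-1516 - 1890)) = 6*(-1234/(-3406)) = 6*(-1234*(-1/3406)) = 6*(617/1703) = 3702/1703 ≈ 2.1738)
H*F(S(2, -2))³ = (3702/1703)*0³ = (3702/1703)*0 = 0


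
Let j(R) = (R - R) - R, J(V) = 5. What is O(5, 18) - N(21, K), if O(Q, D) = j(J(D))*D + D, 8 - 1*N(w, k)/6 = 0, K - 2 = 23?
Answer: -120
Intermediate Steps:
j(R) = -R (j(R) = 0 - R = -R)
K = 25 (K = 2 + 23 = 25)
N(w, k) = 48 (N(w, k) = 48 - 6*0 = 48 + 0 = 48)
O(Q, D) = -4*D (O(Q, D) = (-1*5)*D + D = -5*D + D = -4*D)
O(5, 18) - N(21, K) = -4*18 - 1*48 = -72 - 48 = -120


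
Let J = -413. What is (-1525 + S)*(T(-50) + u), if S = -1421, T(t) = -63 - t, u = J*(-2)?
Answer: -2395098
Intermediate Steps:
u = 826 (u = -413*(-2) = 826)
(-1525 + S)*(T(-50) + u) = (-1525 - 1421)*((-63 - 1*(-50)) + 826) = -2946*((-63 + 50) + 826) = -2946*(-13 + 826) = -2946*813 = -2395098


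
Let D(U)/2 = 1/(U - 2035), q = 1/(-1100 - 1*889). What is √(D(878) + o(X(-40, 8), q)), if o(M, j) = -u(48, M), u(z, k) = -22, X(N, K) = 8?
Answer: 6*√817999/1157 ≈ 4.6902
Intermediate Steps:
q = -1/1989 (q = 1/(-1100 - 889) = 1/(-1989) = -1/1989 ≈ -0.00050277)
D(U) = 2/(-2035 + U) (D(U) = 2/(U - 2035) = 2/(-2035 + U))
o(M, j) = 22 (o(M, j) = -1*(-22) = 22)
√(D(878) + o(X(-40, 8), q)) = √(2/(-2035 + 878) + 22) = √(2/(-1157) + 22) = √(2*(-1/1157) + 22) = √(-2/1157 + 22) = √(25452/1157) = 6*√817999/1157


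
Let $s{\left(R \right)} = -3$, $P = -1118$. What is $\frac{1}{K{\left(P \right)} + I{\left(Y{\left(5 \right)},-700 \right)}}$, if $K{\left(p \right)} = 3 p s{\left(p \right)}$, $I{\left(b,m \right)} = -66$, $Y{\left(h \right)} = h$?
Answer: $\frac{1}{9996} \approx 0.00010004$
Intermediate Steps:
$K{\left(p \right)} = - 9 p$ ($K{\left(p \right)} = 3 p \left(-3\right) = - 9 p$)
$\frac{1}{K{\left(P \right)} + I{\left(Y{\left(5 \right)},-700 \right)}} = \frac{1}{\left(-9\right) \left(-1118\right) - 66} = \frac{1}{10062 - 66} = \frac{1}{9996}$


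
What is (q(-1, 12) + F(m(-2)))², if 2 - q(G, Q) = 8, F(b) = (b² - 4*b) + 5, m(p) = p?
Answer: 121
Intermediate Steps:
F(b) = 5 + b² - 4*b
q(G, Q) = -6 (q(G, Q) = 2 - 1*8 = 2 - 8 = -6)
(q(-1, 12) + F(m(-2)))² = (-6 + (5 + (-2)² - 4*(-2)))² = (-6 + (5 + 4 + 8))² = (-6 + 17)² = 11² = 121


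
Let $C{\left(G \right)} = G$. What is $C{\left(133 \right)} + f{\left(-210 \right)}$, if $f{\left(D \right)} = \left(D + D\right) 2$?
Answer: $-707$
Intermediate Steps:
$f{\left(D \right)} = 4 D$ ($f{\left(D \right)} = 2 D 2 = 4 D$)
$C{\left(133 \right)} + f{\left(-210 \right)} = 133 + 4 \left(-210\right) = 133 - 840 = -707$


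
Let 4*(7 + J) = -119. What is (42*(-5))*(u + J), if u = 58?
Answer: -8925/2 ≈ -4462.5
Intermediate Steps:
J = -147/4 (J = -7 + (¼)*(-119) = -7 - 119/4 = -147/4 ≈ -36.750)
(42*(-5))*(u + J) = (42*(-5))*(58 - 147/4) = -210*85/4 = -8925/2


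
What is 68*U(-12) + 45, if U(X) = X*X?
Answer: 9837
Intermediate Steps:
U(X) = X**2
68*U(-12) + 45 = 68*(-12)**2 + 45 = 68*144 + 45 = 9792 + 45 = 9837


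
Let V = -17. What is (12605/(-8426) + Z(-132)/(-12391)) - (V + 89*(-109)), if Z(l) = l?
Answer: 1014467932065/104406566 ≈ 9716.5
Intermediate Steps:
(12605/(-8426) + Z(-132)/(-12391)) - (V + 89*(-109)) = (12605/(-8426) - 132/(-12391)) - (-17 + 89*(-109)) = (12605*(-1/8426) - 132*(-1/12391)) - (-17 - 9701) = (-12605/8426 + 132/12391) - 1*(-9718) = -155076323/104406566 + 9718 = 1014467932065/104406566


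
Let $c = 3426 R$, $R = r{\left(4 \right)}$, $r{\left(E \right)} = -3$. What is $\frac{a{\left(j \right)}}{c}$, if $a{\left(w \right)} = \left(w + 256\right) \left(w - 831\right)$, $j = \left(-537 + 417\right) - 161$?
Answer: $- \frac{13900}{5139} \approx -2.7048$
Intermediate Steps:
$R = -3$
$j = -281$ ($j = -120 - 161 = -281$)
$c = -10278$ ($c = 3426 \left(-3\right) = -10278$)
$a{\left(w \right)} = \left(-831 + w\right) \left(256 + w\right)$ ($a{\left(w \right)} = \left(256 + w\right) \left(-831 + w\right) = \left(-831 + w\right) \left(256 + w\right)$)
$\frac{a{\left(j \right)}}{c} = \frac{-212736 + \left(-281\right)^{2} - -161575}{-10278} = \left(-212736 + 78961 + 161575\right) \left(- \frac{1}{10278}\right) = 27800 \left(- \frac{1}{10278}\right) = - \frac{13900}{5139}$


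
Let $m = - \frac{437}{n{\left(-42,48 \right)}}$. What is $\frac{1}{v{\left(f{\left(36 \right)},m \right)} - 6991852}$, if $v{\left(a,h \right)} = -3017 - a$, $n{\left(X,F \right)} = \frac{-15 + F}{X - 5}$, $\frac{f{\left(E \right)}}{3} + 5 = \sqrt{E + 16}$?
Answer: $- \frac{388603}{2718221248936} + \frac{\sqrt{13}}{8154663746808} \approx -1.4296 \cdot 10^{-7}$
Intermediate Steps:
$f{\left(E \right)} = -15 + 3 \sqrt{16 + E}$ ($f{\left(E \right)} = -15 + 3 \sqrt{E + 16} = -15 + 3 \sqrt{16 + E}$)
$n{\left(X,F \right)} = \frac{-15 + F}{-5 + X}$
$m = \frac{20539}{33}$ ($m = - \frac{437}{\frac{1}{-5 - 42} \left(-15 + 48\right)} = - \frac{437}{\frac{1}{-47} \cdot 33} = - \frac{437}{\left(- \frac{1}{47}\right) 33} = - \frac{437}{- \frac{33}{47}} = \left(-437\right) \left(- \frac{47}{33}\right) = \frac{20539}{33} \approx 622.39$)
$\frac{1}{v{\left(f{\left(36 \right)},m \right)} - 6991852} = \frac{1}{\left(-3017 - \left(-15 + 3 \sqrt{16 + 36}\right)\right) - 6991852} = \frac{1}{\left(-3017 - \left(-15 + 3 \sqrt{52}\right)\right) - 6991852} = \frac{1}{\left(-3017 - \left(-15 + 3 \cdot 2 \sqrt{13}\right)\right) - 6991852} = \frac{1}{\left(-3017 - \left(-15 + 6 \sqrt{13}\right)\right) - 6991852} = \frac{1}{\left(-3017 + \left(15 - 6 \sqrt{13}\right)\right) - 6991852} = \frac{1}{\left(-3002 - 6 \sqrt{13}\right) - 6991852} = \frac{1}{-6994854 - 6 \sqrt{13}}$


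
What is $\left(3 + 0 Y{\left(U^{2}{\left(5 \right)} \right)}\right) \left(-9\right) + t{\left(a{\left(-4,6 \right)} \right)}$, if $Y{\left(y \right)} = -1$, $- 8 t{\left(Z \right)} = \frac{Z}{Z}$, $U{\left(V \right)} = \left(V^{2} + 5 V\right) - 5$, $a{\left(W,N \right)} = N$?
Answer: $- \frac{217}{8} \approx -27.125$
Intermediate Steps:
$U{\left(V \right)} = -5 + V^{2} + 5 V$
$t{\left(Z \right)} = - \frac{1}{8}$ ($t{\left(Z \right)} = - \frac{Z \frac{1}{Z}}{8} = \left(- \frac{1}{8}\right) 1 = - \frac{1}{8}$)
$\left(3 + 0 Y{\left(U^{2}{\left(5 \right)} \right)}\right) \left(-9\right) + t{\left(a{\left(-4,6 \right)} \right)} = \left(3 + 0 \left(-1\right)\right) \left(-9\right) - \frac{1}{8} = \left(3 + 0\right) \left(-9\right) - \frac{1}{8} = 3 \left(-9\right) - \frac{1}{8} = -27 - \frac{1}{8} = - \frac{217}{8}$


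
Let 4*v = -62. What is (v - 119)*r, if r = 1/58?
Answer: -269/116 ≈ -2.3190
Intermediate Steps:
r = 1/58 ≈ 0.017241
v = -31/2 (v = (1/4)*(-62) = -31/2 ≈ -15.500)
(v - 119)*r = (-31/2 - 119)*(1/58) = -269/2*1/58 = -269/116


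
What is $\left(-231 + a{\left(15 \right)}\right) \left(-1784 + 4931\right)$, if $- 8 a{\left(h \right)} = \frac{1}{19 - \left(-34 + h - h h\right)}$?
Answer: $- \frac{1529520675}{2104} \approx -7.2696 \cdot 10^{5}$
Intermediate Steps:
$a{\left(h \right)} = - \frac{1}{8 \left(53 + h^{2} - h\right)}$ ($a{\left(h \right)} = - \frac{1}{8 \left(19 - \left(-34 + h - h h\right)\right)} = - \frac{1}{8 \left(19 - \left(-34 + h - h^{2}\right)\right)} = - \frac{1}{8 \left(19 + \left(34 + h^{2} - h\right)\right)} = - \frac{1}{8 \left(53 + h^{2} - h\right)}$)
$\left(-231 + a{\left(15 \right)}\right) \left(-1784 + 4931\right) = \left(-231 - \frac{1}{424 - 120 + 8 \cdot 15^{2}}\right) \left(-1784 + 4931\right) = \left(-231 - \frac{1}{424 - 120 + 8 \cdot 225}\right) 3147 = \left(-231 - \frac{1}{424 - 120 + 1800}\right) 3147 = \left(-231 - \frac{1}{2104}\right) 3147 = \left(- \frac{486025}{2104}\right) 3147 = - \frac{1529520675}{2104}$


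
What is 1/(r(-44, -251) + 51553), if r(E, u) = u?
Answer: 1/51302 ≈ 1.9492e-5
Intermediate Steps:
1/(r(-44, -251) + 51553) = 1/(-251 + 51553) = 1/51302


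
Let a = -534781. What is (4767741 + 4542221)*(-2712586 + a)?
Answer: -30232863370054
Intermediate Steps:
(4767741 + 4542221)*(-2712586 + a) = (4767741 + 4542221)*(-2712586 - 534781) = 9309962*(-3247367) = -30232863370054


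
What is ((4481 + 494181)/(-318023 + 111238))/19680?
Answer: -249331/2034764400 ≈ -0.00012254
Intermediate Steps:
((4481 + 494181)/(-318023 + 111238))/19680 = (498662/(-206785))*(1/19680) = (498662*(-1/206785))*(1/19680) = -498662/206785*1/19680 = -249331/2034764400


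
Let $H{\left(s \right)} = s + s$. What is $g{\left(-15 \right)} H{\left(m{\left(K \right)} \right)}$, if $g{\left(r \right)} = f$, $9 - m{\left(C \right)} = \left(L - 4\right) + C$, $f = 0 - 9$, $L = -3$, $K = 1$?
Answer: $-270$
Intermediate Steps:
$f = -9$ ($f = 0 - 9 = -9$)
$m{\left(C \right)} = 16 - C$ ($m{\left(C \right)} = 9 - \left(\left(-3 - 4\right) + C\right) = 9 - \left(-7 + C\right) = 16 - C$)
$H{\left(s \right)} = 2 s$
$g{\left(r \right)} = -9$
$g{\left(-15 \right)} H{\left(m{\left(K \right)} \right)} = - 9 \cdot 2 \left(16 - 1\right) = - 9 \cdot 2 \cdot 15 = \left(-9\right) 30 = -270$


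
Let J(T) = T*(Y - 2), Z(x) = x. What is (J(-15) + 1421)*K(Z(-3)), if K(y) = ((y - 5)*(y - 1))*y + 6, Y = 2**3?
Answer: -119790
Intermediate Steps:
Y = 8
J(T) = 6*T (J(T) = T*(8 - 2) = T*6 = 6*T)
K(y) = 6 + y*(-1 + y)*(-5 + y) (K(y) = ((-5 + y)*(-1 + y))*y + 6 = ((-1 + y)*(-5 + y))*y + 6 = y*(-1 + y)*(-5 + y) + 6 = 6 + y*(-1 + y)*(-5 + y))
(J(-15) + 1421)*K(Z(-3)) = (6*(-15) + 1421)*(6 + (-3)**3 - 6*(-3)**2 + 5*(-3)) = (-90 + 1421)*(6 - 27 - 6*9 - 15) = 1331*(6 - 27 - 54 - 15) = 1331*(-90) = -119790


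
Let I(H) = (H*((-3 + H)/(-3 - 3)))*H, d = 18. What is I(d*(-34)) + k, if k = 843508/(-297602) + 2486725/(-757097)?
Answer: 4324979124682904857/112656790697 ≈ 3.8391e+7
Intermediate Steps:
I(H) = H²*(½ - H/6) (I(H) = (H*((-3 + H)/(-6)))*H = (H*((-3 + H)*(-⅙)))*H = (H*(½ - H/6))*H = H²*(½ - H/6))
k = -689335854863/112656790697 (k = 843508*(-1/297602) + 2486725*(-1/757097) = -421754/148801 - 2486725/757097 = -689335854863/112656790697 ≈ -6.1189)
I(d*(-34)) + k = (18*(-34))²*(3 - 18*(-34))/6 - 689335854863/112656790697 = (⅙)*(-612)²*(3 - 1*(-612)) - 689335854863/112656790697 = (⅙)*374544*(3 + 612) - 689335854863/112656790697 = (⅙)*374544*615 - 689335854863/112656790697 = 38390760 - 689335854863/112656790697 = 4324979124682904857/112656790697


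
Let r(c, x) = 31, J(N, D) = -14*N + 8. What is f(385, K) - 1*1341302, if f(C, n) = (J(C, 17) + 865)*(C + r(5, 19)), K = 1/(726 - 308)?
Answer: -3220374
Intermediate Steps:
J(N, D) = 8 - 14*N
K = 1/418 ≈ 0.0023923
f(C, n) = (31 + C)*(873 - 14*C) (f(C, n) = ((8 - 14*C) + 865)*(C + 31) = (873 - 14*C)*(31 + C) = (31 + C)*(873 - 14*C))
f(385, K) - 1*1341302 = (27063 - 14*385**2 + 439*385) - 1*1341302 = (27063 - 14*148225 + 169015) - 1341302 = (27063 - 2075150 + 169015) - 1341302 = -1879072 - 1341302 = -3220374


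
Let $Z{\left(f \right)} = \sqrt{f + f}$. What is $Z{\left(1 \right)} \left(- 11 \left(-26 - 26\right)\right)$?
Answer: $572 \sqrt{2} \approx 808.93$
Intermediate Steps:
$Z{\left(f \right)} = \sqrt{2} \sqrt{f}$ ($Z{\left(f \right)} = \sqrt{2 f} = \sqrt{2} \sqrt{f}$)
$Z{\left(1 \right)} \left(- 11 \left(-26 - 26\right)\right) = \sqrt{2} \sqrt{1} \left(- 11 \left(-26 - 26\right)\right) = \sqrt{2} \cdot 1 \left(\left(-11\right) \left(-52\right)\right) = \sqrt{2} \cdot 572 = 572 \sqrt{2}$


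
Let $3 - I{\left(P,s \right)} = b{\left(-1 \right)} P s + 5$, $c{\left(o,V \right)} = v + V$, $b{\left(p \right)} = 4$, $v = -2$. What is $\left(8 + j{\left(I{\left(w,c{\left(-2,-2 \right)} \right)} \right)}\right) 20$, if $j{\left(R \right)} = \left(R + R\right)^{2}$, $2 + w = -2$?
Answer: $348640$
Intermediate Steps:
$w = -4$ ($w = -2 - 2 = -4$)
$c{\left(o,V \right)} = -2 + V$
$I{\left(P,s \right)} = -2 - 4 P s$ ($I{\left(P,s \right)} = 3 - \left(4 P s + 5\right) = 3 - \left(5 + 4 P s\right) = -2 - 4 P s$)
$j{\left(R \right)} = 4 R^{2}$ ($j{\left(R \right)} = \left(2 R\right)^{2} = 4 R^{2}$)
$\left(8 + j{\left(I{\left(w,c{\left(-2,-2 \right)} \right)} \right)}\right) 20 = \left(8 + 4 \left(-2 - - 16 \left(-2 - 2\right)\right)^{2}\right) 20 = \left(8 + 4 \left(-2 - \left(-16\right) \left(-4\right)\right)^{2}\right) 20 = \left(8 + 4 \left(-2 - 64\right)^{2}\right) 20 = \left(8 + 4 \left(-66\right)^{2}\right) 20 = \left(8 + 4 \cdot 4356\right) 20 = \left(8 + 17424\right) 20 = 17432 \cdot 20 = 348640$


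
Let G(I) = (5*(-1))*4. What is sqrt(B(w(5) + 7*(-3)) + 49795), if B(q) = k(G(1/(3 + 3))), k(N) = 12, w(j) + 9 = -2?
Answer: sqrt(49807) ≈ 223.17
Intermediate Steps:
w(j) = -11 (w(j) = -9 - 2 = -11)
G(I) = -20 (G(I) = -5*4 = -20)
B(q) = 12
sqrt(B(w(5) + 7*(-3)) + 49795) = sqrt(12 + 49795) = sqrt(49807)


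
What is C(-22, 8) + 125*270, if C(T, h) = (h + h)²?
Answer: 34006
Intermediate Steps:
C(T, h) = 4*h² (C(T, h) = (2*h)² = 4*h²)
C(-22, 8) + 125*270 = 4*8² + 125*270 = 4*64 + 33750 = 256 + 33750 = 34006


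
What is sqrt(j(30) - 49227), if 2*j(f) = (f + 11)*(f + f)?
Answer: 3*I*sqrt(5333) ≈ 219.08*I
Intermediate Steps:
j(f) = f*(11 + f) (j(f) = ((f + 11)*(f + f))/2 = ((11 + f)*(2*f))/2 = (2*f*(11 + f))/2 = f*(11 + f))
sqrt(j(30) - 49227) = sqrt(30*(11 + 30) - 49227) = sqrt(30*41 - 49227) = sqrt(1230 - 49227) = sqrt(-47997) = 3*I*sqrt(5333)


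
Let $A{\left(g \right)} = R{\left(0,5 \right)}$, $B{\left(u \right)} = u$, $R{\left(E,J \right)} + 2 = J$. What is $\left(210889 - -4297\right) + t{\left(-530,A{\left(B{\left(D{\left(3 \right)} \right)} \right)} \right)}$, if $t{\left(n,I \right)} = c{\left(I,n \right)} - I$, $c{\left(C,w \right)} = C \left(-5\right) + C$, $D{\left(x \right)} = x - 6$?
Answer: $215171$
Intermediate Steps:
$D{\left(x \right)} = -6 + x$ ($D{\left(x \right)} = x - 6 = -6 + x$)
$R{\left(E,J \right)} = -2 + J$
$c{\left(C,w \right)} = - 4 C$ ($c{\left(C,w \right)} = - 5 C + C = - 4 C$)
$A{\left(g \right)} = 3$ ($A{\left(g \right)} = -2 + 5 = 3$)
$t{\left(n,I \right)} = - 5 I$ ($t{\left(n,I \right)} = - 4 I - I = - 5 I$)
$\left(210889 - -4297\right) + t{\left(-530,A{\left(B{\left(D{\left(3 \right)} \right)} \right)} \right)} = \left(210889 - -4297\right) - 15 = \left(210889 + 4297\right) - 15 = 215186 - 15 = 215171$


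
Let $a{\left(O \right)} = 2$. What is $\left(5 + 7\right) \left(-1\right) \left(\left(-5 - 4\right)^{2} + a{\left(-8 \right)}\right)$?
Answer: $-996$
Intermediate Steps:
$\left(5 + 7\right) \left(-1\right) \left(\left(-5 - 4\right)^{2} + a{\left(-8 \right)}\right) = \left(5 + 7\right) \left(-1\right) \left(\left(-5 - 4\right)^{2} + 2\right) = 12 \left(-1\right) \left(\left(-9\right)^{2} + 2\right) = - 12 \left(81 + 2\right) = \left(-12\right) 83 = -996$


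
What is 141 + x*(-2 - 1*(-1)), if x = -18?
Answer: 159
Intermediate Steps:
141 + x*(-2 - 1*(-1)) = 141 - 18*(-2 - 1*(-1)) = 141 - 18*(-2 + 1) = 141 - 18*(-1) = 141 + 18 = 159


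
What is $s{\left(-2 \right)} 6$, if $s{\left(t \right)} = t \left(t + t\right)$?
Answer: $48$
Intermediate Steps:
$s{\left(t \right)} = 2 t^{2}$ ($s{\left(t \right)} = t 2 t = 2 t^{2}$)
$s{\left(-2 \right)} 6 = 2 \left(-2\right)^{2} \cdot 6 = 2 \cdot 4 \cdot 6 = 8 \cdot 6 = 48$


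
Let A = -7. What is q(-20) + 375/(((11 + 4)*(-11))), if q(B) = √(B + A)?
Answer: -25/11 + 3*I*√3 ≈ -2.2727 + 5.1962*I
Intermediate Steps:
q(B) = √(-7 + B) (q(B) = √(B - 7) = √(-7 + B))
q(-20) + 375/(((11 + 4)*(-11))) = √(-7 - 20) + 375/(((11 + 4)*(-11))) = √(-27) + 375/((15*(-11))) = 3*I*√3 + 375/(-165) = 3*I*√3 + 375*(-1/165) = 3*I*√3 - 25/11 = -25/11 + 3*I*√3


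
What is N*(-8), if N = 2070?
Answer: -16560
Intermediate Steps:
N*(-8) = 2070*(-8) = -16560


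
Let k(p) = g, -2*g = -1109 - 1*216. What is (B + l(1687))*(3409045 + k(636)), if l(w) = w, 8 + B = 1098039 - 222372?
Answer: 2991493236295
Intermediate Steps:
g = 1325/2 (g = -(-1109 - 1*216)/2 = -(-1109 - 216)/2 = -½*(-1325) = 1325/2 ≈ 662.50)
k(p) = 1325/2
B = 875659 (B = -8 + (1098039 - 222372) = -8 + 875667 = 875659)
(B + l(1687))*(3409045 + k(636)) = (875659 + 1687)*(3409045 + 1325/2) = 877346*(6819415/2) = 2991493236295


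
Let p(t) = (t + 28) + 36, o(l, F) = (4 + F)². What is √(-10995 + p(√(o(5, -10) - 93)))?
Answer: √(-10931 + I*√57) ≈ 0.0361 + 104.55*I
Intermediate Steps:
p(t) = 64 + t (p(t) = (28 + t) + 36 = 64 + t)
√(-10995 + p(√(o(5, -10) - 93))) = √(-10995 + (64 + √((4 - 10)² - 93))) = √(-10995 + (64 + √((-6)² - 93))) = √(-10995 + (64 + √(36 - 93))) = √(-10995 + (64 + √(-57))) = √(-10995 + (64 + I*√57)) = √(-10931 + I*√57)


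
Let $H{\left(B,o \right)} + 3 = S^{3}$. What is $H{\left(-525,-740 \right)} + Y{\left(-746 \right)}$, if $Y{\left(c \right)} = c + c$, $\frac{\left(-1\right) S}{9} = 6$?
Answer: $-158959$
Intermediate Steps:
$S = -54$ ($S = \left(-9\right) 6 = -54$)
$Y{\left(c \right)} = 2 c$
$H{\left(B,o \right)} = -157467$ ($H{\left(B,o \right)} = -3 + \left(-54\right)^{3} = -3 - 157464 = -157467$)
$H{\left(-525,-740 \right)} + Y{\left(-746 \right)} = -157467 + 2 \left(-746\right) = -157467 - 1492 = -158959$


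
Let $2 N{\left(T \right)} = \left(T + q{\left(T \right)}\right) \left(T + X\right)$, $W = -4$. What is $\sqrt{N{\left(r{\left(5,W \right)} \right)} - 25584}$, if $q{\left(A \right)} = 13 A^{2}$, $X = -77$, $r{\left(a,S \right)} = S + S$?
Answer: $2 i \sqrt{15151} \approx 246.18 i$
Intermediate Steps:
$r{\left(a,S \right)} = 2 S$
$N{\left(T \right)} = \frac{\left(-77 + T\right) \left(T + 13 T^{2}\right)}{2}$ ($N{\left(T \right)} = \frac{\left(T + 13 T^{2}\right) \left(T - 77\right)}{2} = \frac{\left(T + 13 T^{2}\right) \left(-77 + T\right)}{2} = \frac{\left(-77 + T\right) \left(T + 13 T^{2}\right)}{2}$)
$\sqrt{N{\left(r{\left(5,W \right)} \right)} - 25584} = \sqrt{\frac{2 \left(-4\right) \left(-77 - 1000 \cdot 2 \left(-4\right) + 13 \left(2 \left(-4\right)\right)^{2}\right)}{2} - 25584} = \sqrt{\frac{1}{2} \left(-8\right) \left(-77 - -8000 + 13 \left(-8\right)^{2}\right) - 25584} = \sqrt{\frac{1}{2} \left(-8\right) \left(-77 + 8000 + 13 \cdot 64\right) - 25584} = \sqrt{\frac{1}{2} \left(-8\right) \left(-77 + 8000 + 832\right) - 25584} = \sqrt{\frac{1}{2} \left(-8\right) 8755 - 25584} = \sqrt{-35020 - 25584} = \sqrt{-60604} = 2 i \sqrt{15151}$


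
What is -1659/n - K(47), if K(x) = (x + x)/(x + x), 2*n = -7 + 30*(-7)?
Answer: 443/31 ≈ 14.290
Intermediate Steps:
n = -217/2 (n = (-7 + 30*(-7))/2 = (-7 - 210)/2 = (½)*(-217) = -217/2 ≈ -108.50)
K(x) = 1 (K(x) = (2*x)/((2*x)) = (2*x)*(1/(2*x)) = 1)
-1659/n - K(47) = -1659/(-217/2) - 1*1 = -1659*(-2/217) - 1 = 474/31 - 1 = 443/31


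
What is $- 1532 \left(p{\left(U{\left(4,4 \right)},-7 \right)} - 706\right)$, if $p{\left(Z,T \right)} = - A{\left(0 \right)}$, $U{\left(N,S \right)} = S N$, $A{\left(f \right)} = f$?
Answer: $1081592$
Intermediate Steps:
$U{\left(N,S \right)} = N S$
$p{\left(Z,T \right)} = 0$ ($p{\left(Z,T \right)} = \left(-1\right) 0 = 0$)
$- 1532 \left(p{\left(U{\left(4,4 \right)},-7 \right)} - 706\right) = - 1532 \left(0 - 706\right) = \left(-1532\right) \left(-706\right) = 1081592$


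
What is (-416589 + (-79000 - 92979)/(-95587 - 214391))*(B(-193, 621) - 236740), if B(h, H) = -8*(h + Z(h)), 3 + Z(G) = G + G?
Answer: 881463585408038/9117 ≈ 9.6684e+10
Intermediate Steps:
Z(G) = -3 + 2*G (Z(G) = -3 + (G + G) = -3 + 2*G)
B(h, H) = 24 - 24*h (B(h, H) = -8*(h + (-3 + 2*h)) = -8*(-3 + 3*h) = 24 - 24*h)
(-416589 + (-79000 - 92979)/(-95587 - 214391))*(B(-193, 621) - 236740) = (-416589 + (-79000 - 92979)/(-95587 - 214391))*((24 - 24*(-193)) - 236740) = (-416589 - 171979/(-309978))*((24 + 4632) - 236740) = (-416589 - 171979*(-1/309978))*(4656 - 236740) = (-416589 + 171979/309978)*(-232084) = -129133253063/309978*(-232084) = 881463585408038/9117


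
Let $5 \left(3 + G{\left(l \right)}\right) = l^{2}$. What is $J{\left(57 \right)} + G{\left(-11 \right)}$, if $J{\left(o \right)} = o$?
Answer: $\frac{391}{5} \approx 78.2$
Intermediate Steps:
$G{\left(l \right)} = -3 + \frac{l^{2}}{5}$
$J{\left(57 \right)} + G{\left(-11 \right)} = 57 - \left(3 - \frac{\left(-11\right)^{2}}{5}\right) = 57 + \left(-3 + \frac{1}{5} \cdot 121\right) = 57 + \left(-3 + \frac{121}{5}\right) = 57 + \frac{106}{5} = \frac{391}{5}$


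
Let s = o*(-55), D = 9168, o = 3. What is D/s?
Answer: -3056/55 ≈ -55.564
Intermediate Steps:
s = -165 (s = 3*(-55) = -165)
D/s = 9168/(-165) = 9168*(-1/165) = -3056/55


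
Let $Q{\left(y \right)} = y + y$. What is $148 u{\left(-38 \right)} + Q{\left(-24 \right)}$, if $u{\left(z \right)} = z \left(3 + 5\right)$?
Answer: $-45040$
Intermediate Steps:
$u{\left(z \right)} = 8 z$ ($u{\left(z \right)} = z 8 = 8 z$)
$Q{\left(y \right)} = 2 y$
$148 u{\left(-38 \right)} + Q{\left(-24 \right)} = 148 \cdot 8 \left(-38\right) + 2 \left(-24\right) = 148 \left(-304\right) - 48 = -44992 - 48 = -45040$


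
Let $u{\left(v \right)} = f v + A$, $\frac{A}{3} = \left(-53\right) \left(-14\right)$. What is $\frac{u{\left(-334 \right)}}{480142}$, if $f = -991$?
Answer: $\frac{166610}{240071} \approx 0.694$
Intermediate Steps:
$A = 2226$ ($A = 3 \left(\left(-53\right) \left(-14\right)\right) = 3 \cdot 742 = 2226$)
$u{\left(v \right)} = 2226 - 991 v$ ($u{\left(v \right)} = - 991 v + 2226 = 2226 - 991 v$)
$\frac{u{\left(-334 \right)}}{480142} = \frac{2226 - -330994}{480142} = \left(2226 + 330994\right) \frac{1}{480142} = 333220 \cdot \frac{1}{480142} = \frac{166610}{240071}$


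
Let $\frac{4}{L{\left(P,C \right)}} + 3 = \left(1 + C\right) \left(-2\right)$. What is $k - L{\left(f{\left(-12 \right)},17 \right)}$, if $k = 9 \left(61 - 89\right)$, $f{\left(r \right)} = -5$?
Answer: $- \frac{9824}{39} \approx -251.9$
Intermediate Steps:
$k = -252$ ($k = 9 \left(-28\right) = -252$)
$L{\left(P,C \right)} = \frac{4}{-5 - 2 C}$ ($L{\left(P,C \right)} = \frac{4}{-3 + \left(1 + C\right) \left(-2\right)} = \frac{4}{-3 - \left(2 + 2 C\right)} = \frac{4}{-5 - 2 C}$)
$k - L{\left(f{\left(-12 \right)},17 \right)} = -252 - - \frac{4}{5 + 2 \cdot 17} = -252 - - \frac{4}{5 + 34} = -252 - - \frac{4}{39} = -252 + \frac{4}{39} = - \frac{9824}{39}$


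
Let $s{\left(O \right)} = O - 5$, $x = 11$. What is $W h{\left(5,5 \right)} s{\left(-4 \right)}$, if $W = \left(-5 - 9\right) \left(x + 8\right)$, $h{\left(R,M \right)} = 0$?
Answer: $0$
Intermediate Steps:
$s{\left(O \right)} = -5 + O$
$W = -266$ ($W = \left(-5 - 9\right) \left(11 + 8\right) = \left(-14\right) 19 = -266$)
$W h{\left(5,5 \right)} s{\left(-4 \right)} = \left(-266\right) 0 \left(-5 - 4\right) = 0 \left(-9\right) = 0$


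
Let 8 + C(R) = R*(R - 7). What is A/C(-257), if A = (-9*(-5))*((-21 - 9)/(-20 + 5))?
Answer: 9/6784 ≈ 0.0013267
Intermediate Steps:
C(R) = -8 + R*(-7 + R) (C(R) = -8 + R*(R - 7) = -8 + R*(-7 + R))
A = 90 (A = 45*(-30/(-15)) = 45*(-30*(-1/15)) = 45*2 = 90)
A/C(-257) = 90/(-8 + (-257)**2 - 7*(-257)) = 90/(-8 + 66049 + 1799) = 90/67840 = 90*(1/67840) = 9/6784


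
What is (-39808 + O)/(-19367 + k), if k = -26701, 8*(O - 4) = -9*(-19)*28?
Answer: 26137/30712 ≈ 0.85104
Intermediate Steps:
O = 1205/2 (O = 4 + (-9*(-19)*28)/8 = 4 + (171*28)/8 = 4 + (⅛)*4788 = 4 + 1197/2 = 1205/2 ≈ 602.50)
(-39808 + O)/(-19367 + k) = (-39808 + 1205/2)/(-19367 - 26701) = -78411/2/(-46068) = -78411/2*(-1/46068) = 26137/30712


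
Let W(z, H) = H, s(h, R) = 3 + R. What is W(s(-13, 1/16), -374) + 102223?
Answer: 101849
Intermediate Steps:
W(s(-13, 1/16), -374) + 102223 = -374 + 102223 = 101849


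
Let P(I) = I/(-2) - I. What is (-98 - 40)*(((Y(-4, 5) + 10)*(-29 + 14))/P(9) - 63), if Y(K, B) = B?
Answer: 6394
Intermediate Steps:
P(I) = -3*I/2 (P(I) = I*(-1/2) - I = -I/2 - I = -3*I/2)
(-98 - 40)*(((Y(-4, 5) + 10)*(-29 + 14))/P(9) - 63) = (-98 - 40)*(((5 + 10)*(-29 + 14))/((-3/2*9)) - 63) = -138*((15*(-15))/(-27/2) - 63) = -138*(-225*(-2/27) - 63) = -138*(50/3 - 63) = -138*(-139/3) = 6394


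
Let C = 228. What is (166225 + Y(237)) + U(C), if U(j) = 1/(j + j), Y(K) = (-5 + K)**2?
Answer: 100342345/456 ≈ 2.2005e+5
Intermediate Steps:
U(j) = 1/(2*j)
(166225 + Y(237)) + U(C) = (166225 + (-5 + 237)**2) + (1/2)/228 = (166225 + 232**2) + (1/2)*(1/228) = (166225 + 53824) + 1/456 = 220049 + 1/456 = 100342345/456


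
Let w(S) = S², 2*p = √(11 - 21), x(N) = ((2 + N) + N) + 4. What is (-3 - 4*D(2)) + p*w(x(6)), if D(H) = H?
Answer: -11 + 162*I*√10 ≈ -11.0 + 512.29*I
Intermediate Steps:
x(N) = 6 + 2*N (x(N) = (2 + 2*N) + 4 = 6 + 2*N)
p = I*√10/2 (p = √(11 - 21)/2 = √(-10)/2 = (I*√10)/2 = I*√10/2 ≈ 1.5811*I)
(-3 - 4*D(2)) + p*w(x(6)) = (-3 - 4*2) + (I*√10/2)*(6 + 2*6)² = (-3 - 8) + (I*√10/2)*(6 + 12)² = -11 + (I*√10/2)*18² = -11 + (I*√10/2)*324 = -11 + 162*I*√10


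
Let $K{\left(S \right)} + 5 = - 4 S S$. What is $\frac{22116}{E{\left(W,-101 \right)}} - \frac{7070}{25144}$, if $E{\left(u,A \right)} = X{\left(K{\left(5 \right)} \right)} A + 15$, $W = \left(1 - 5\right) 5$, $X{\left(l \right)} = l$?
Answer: $\frac{2863103}{1589460} \approx 1.8013$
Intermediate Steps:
$K{\left(S \right)} = -5 - 4 S^{2}$ ($K{\left(S \right)} = -5 + - 4 S S = -5 - 4 S^{2}$)
$W = -20$ ($W = \left(-4\right) 5 = -20$)
$E{\left(u,A \right)} = 15 - 105 A$ ($E{\left(u,A \right)} = \left(-5 - 4 \cdot 5^{2}\right) A + 15 = \left(-5 - 100\right) A + 15 = - 105 A + 15 = 15 - 105 A$)
$\frac{22116}{E{\left(W,-101 \right)}} - \frac{7070}{25144} = \frac{22116}{15 - -10605} - \frac{7070}{25144} = \frac{22116}{15 + 10605} - \frac{505}{1796} = \frac{22116}{10620} - \frac{505}{1796} = 22116 \cdot \frac{1}{10620} - \frac{505}{1796} = \frac{1843}{885} - \frac{505}{1796} = \frac{2863103}{1589460}$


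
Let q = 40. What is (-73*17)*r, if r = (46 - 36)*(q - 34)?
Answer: -74460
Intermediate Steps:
r = 60 (r = (46 - 36)*(40 - 34) = 10*6 = 60)
(-73*17)*r = -73*17*60 = -1241*60 = -74460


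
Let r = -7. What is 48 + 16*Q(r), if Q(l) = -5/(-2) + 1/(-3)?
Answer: 248/3 ≈ 82.667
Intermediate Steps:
Q(l) = 13/6 (Q(l) = -5*(-½) + 1*(-⅓) = 5/2 - ⅓ = 13/6)
48 + 16*Q(r) = 48 + 16*(13/6) = 48 + 104/3 = 248/3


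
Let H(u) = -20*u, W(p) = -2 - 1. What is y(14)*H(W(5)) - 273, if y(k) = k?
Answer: 567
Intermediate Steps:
W(p) = -3
y(14)*H(W(5)) - 273 = 14*(-20*(-3)) - 273 = 14*60 - 273 = 840 - 273 = 567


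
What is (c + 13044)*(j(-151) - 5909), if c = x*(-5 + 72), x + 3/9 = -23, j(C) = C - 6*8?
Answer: -70123912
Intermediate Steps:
j(C) = -48 + C (j(C) = C - 48 = -48 + C)
x = -70/3 (x = -1/3 - 23 = -70/3 ≈ -23.333)
c = -4690/3 (c = -70*(-5 + 72)/3 = -70/3*67 = -4690/3 ≈ -1563.3)
(c + 13044)*(j(-151) - 5909) = (-4690/3 + 13044)*((-48 - 151) - 5909) = 34442*(-199 - 5909)/3 = (34442/3)*(-6108) = -70123912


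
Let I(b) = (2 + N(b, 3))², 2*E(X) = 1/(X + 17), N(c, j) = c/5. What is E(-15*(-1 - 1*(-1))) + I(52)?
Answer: 130721/850 ≈ 153.79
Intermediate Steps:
N(c, j) = c/5 (N(c, j) = c*(⅕) = c/5)
E(X) = 1/(2*(17 + X)) (E(X) = 1/(2*(X + 17)) = 1/(2*(17 + X)))
I(b) = (2 + b/5)²
E(-15*(-1 - 1*(-1))) + I(52) = 1/(2*(17 - 15*(-1 - 1*(-1)))) + (10 + 52)²/25 = 1/(2*(17 - 15*(-1 + 1))) + (1/25)*62² = 1/(2*(17 - 15*0)) + (1/25)*3844 = 1/(2*(17 + 0)) + 3844/25 = (½)/17 + 3844/25 = (½)*(1/17) + 3844/25 = 1/34 + 3844/25 = 130721/850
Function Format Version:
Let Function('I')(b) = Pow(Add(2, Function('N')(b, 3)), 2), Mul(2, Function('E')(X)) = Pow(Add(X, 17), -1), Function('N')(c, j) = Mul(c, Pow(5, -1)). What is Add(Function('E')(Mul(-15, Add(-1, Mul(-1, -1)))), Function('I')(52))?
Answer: Rational(130721, 850) ≈ 153.79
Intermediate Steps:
Function('N')(c, j) = Mul(Rational(1, 5), c) (Function('N')(c, j) = Mul(c, Rational(1, 5)) = Mul(Rational(1, 5), c))
Function('E')(X) = Mul(Rational(1, 2), Pow(Add(17, X), -1)) (Function('E')(X) = Mul(Rational(1, 2), Pow(Add(X, 17), -1)) = Mul(Rational(1, 2), Pow(Add(17, X), -1)))
Function('I')(b) = Pow(Add(2, Mul(Rational(1, 5), b)), 2)
Add(Function('E')(Mul(-15, Add(-1, Mul(-1, -1)))), Function('I')(52)) = Add(Mul(Rational(1, 2), Pow(Add(17, Mul(-15, Add(-1, Mul(-1, -1)))), -1)), Mul(Rational(1, 25), Pow(Add(10, 52), 2))) = Add(Mul(Rational(1, 2), Pow(Add(17, Mul(-15, Add(-1, 1))), -1)), Mul(Rational(1, 25), Pow(62, 2))) = Add(Mul(Rational(1, 2), Pow(Add(17, Mul(-15, 0)), -1)), Mul(Rational(1, 25), 3844)) = Add(Mul(Rational(1, 2), Pow(Add(17, 0), -1)), Rational(3844, 25)) = Add(Mul(Rational(1, 2), Pow(17, -1)), Rational(3844, 25)) = Add(Mul(Rational(1, 2), Rational(1, 17)), Rational(3844, 25)) = Add(Rational(1, 34), Rational(3844, 25)) = Rational(130721, 850)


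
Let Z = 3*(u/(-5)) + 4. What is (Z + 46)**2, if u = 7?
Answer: 52441/25 ≈ 2097.6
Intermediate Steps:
Z = -1/5 (Z = 3*(7/(-5)) + 4 = 3*(7*(-1/5)) + 4 = 3*(-7/5) + 4 = -21/5 + 4 = -1/5 ≈ -0.20000)
(Z + 46)**2 = (-1/5 + 46)**2 = (229/5)**2 = 52441/25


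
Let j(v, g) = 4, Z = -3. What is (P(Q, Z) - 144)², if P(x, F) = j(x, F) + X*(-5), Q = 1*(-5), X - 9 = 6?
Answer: 46225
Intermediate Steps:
X = 15 (X = 9 + 6 = 15)
Q = -5
P(x, F) = -71 (P(x, F) = 4 + 15*(-5) = 4 - 75 = -71)
(P(Q, Z) - 144)² = (-71 - 144)² = (-215)² = 46225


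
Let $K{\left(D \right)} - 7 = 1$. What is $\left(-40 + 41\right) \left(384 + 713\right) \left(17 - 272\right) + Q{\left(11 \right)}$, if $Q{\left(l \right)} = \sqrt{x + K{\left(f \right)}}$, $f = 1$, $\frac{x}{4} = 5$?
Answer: $-279735 + 2 \sqrt{7} \approx -2.7973 \cdot 10^{5}$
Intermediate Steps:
$x = 20$ ($x = 4 \cdot 5 = 20$)
$K{\left(D \right)} = 8$ ($K{\left(D \right)} = 7 + 1 = 8$)
$Q{\left(l \right)} = 2 \sqrt{7}$ ($Q{\left(l \right)} = \sqrt{20 + 8} = \sqrt{28} = 2 \sqrt{7}$)
$\left(-40 + 41\right) \left(384 + 713\right) \left(17 - 272\right) + Q{\left(11 \right)} = \left(-40 + 41\right) \left(384 + 713\right) \left(17 - 272\right) + 2 \sqrt{7} = 1 \cdot 1097 \left(17 - 272\right) + 2 \sqrt{7} = 1097 \left(-255\right) + 2 \sqrt{7} = -279735 + 2 \sqrt{7}$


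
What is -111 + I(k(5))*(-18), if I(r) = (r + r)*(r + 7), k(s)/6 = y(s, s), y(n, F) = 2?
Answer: -8319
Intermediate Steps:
k(s) = 12 (k(s) = 6*2 = 12)
I(r) = 2*r*(7 + r) (I(r) = (2*r)*(7 + r) = 2*r*(7 + r))
-111 + I(k(5))*(-18) = -111 + (2*12*(7 + 12))*(-18) = -111 + (2*12*19)*(-18) = -111 + 456*(-18) = -111 - 8208 = -8319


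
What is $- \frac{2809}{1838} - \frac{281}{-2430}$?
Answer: $- \frac{1577348}{1116585} \approx -1.4127$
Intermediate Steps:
$- \frac{2809}{1838} - \frac{281}{-2430} = \left(-2809\right) \frac{1}{1838} - - \frac{281}{2430} = - \frac{2809}{1838} + \frac{281}{2430} = - \frac{1577348}{1116585}$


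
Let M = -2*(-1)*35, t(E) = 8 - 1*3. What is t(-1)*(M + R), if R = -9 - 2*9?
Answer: 215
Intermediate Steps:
t(E) = 5 (t(E) = 8 - 3 = 5)
M = 70 (M = 2*35 = 70)
R = -27 (R = -9 - 18 = -27)
t(-1)*(M + R) = 5*(70 - 27) = 5*43 = 215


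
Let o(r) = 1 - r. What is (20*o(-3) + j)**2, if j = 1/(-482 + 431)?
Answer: 16638241/2601 ≈ 6396.9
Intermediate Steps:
j = -1/51 (j = 1/(-51) = -1/51 ≈ -0.019608)
(20*o(-3) + j)**2 = (20*(1 - 1*(-3)) - 1/51)**2 = (20*(1 + 3) - 1/51)**2 = (20*4 - 1/51)**2 = (80 - 1/51)**2 = (4079/51)**2 = 16638241/2601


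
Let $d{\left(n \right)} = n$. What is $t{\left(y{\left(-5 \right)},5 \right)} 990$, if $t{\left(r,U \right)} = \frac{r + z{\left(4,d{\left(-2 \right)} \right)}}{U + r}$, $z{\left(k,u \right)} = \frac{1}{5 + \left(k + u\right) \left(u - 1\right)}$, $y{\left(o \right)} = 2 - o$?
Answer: $495$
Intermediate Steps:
$z{\left(k,u \right)} = \frac{1}{5 + \left(-1 + u\right) \left(k + u\right)}$ ($z{\left(k,u \right)} = \frac{1}{5 + \left(k + u\right) \left(-1 + u\right)} = \frac{1}{5 + \left(-1 + u\right) \left(k + u\right)}$)
$t{\left(r,U \right)} = \frac{-1 + r}{U + r}$ ($t{\left(r,U \right)} = \frac{r + \frac{1}{5 + \left(-2\right)^{2} - 4 - -2 + 4 \left(-2\right)}}{U + r} = \frac{r + \frac{1}{5 + 4 - 4 + 2 - 8}}{U + r} = \frac{r + \frac{1}{-1}}{U + r} = \frac{r - 1}{U + r} = \frac{-1 + r}{U + r}$)
$t{\left(y{\left(-5 \right)},5 \right)} 990 = \frac{-1 + \left(2 - -5\right)}{5 + \left(2 - -5\right)} 990 = \frac{-1 + \left(2 + 5\right)}{5 + \left(2 + 5\right)} 990 = \frac{-1 + 7}{5 + 7} \cdot 990 = \frac{1}{12} \cdot 6 \cdot 990 = \frac{1}{2} \cdot 990 = 495$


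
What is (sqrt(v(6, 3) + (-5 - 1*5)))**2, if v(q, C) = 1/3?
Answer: -29/3 ≈ -9.6667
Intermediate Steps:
v(q, C) = 1/3
(sqrt(v(6, 3) + (-5 - 1*5)))**2 = (sqrt(1/3 + (-5 - 1*5)))**2 = (sqrt(1/3 + (-5 - 5)))**2 = (sqrt(1/3 - 10))**2 = (sqrt(-29/3))**2 = (I*sqrt(87)/3)**2 = -29/3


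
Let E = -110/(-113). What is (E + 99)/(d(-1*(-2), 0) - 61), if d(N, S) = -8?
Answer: -11297/7797 ≈ -1.4489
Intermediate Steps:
E = 110/113 (E = -110*(-1/113) = 110/113 ≈ 0.97345)
(E + 99)/(d(-1*(-2), 0) - 61) = (110/113 + 99)/(-8 - 61) = (11297/113)/(-69) = (11297/113)*(-1/69) = -11297/7797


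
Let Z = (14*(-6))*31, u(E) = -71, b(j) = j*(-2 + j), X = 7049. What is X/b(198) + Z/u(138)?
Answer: 14508073/393624 ≈ 36.858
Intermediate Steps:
Z = -2604 (Z = -84*31 = -2604)
X/b(198) + Z/u(138) = 7049/((198*(-2 + 198))) - 2604/(-71) = 7049/((198*196)) - 2604*(-1/71) = 7049/38808 + 2604/71 = 7049*(1/38808) + 2604/71 = 1007/5544 + 2604/71 = 14508073/393624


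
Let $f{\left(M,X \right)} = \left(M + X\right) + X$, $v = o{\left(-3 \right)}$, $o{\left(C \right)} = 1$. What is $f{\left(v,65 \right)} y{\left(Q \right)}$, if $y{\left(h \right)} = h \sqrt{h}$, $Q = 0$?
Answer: $0$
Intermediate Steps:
$v = 1$
$f{\left(M,X \right)} = M + 2 X$
$y{\left(h \right)} = h^{\frac{3}{2}}$
$f{\left(v,65 \right)} y{\left(Q \right)} = \left(1 + 2 \cdot 65\right) 0^{\frac{3}{2}} = \left(1 + 130\right) 0 = 131 \cdot 0 = 0$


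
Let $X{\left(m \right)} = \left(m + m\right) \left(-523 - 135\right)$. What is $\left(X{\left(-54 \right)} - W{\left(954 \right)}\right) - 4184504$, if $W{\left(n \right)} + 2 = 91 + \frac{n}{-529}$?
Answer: $- \frac{2176055887}{529} \approx -4.1135 \cdot 10^{6}$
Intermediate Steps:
$W{\left(n \right)} = 89 - \frac{n}{529}$ ($W{\left(n \right)} = -2 + \left(91 + \frac{n}{-529}\right) = -2 + \left(91 + n \left(- \frac{1}{529}\right)\right) = -2 - \left(-91 + \frac{n}{529}\right) = 89 - \frac{n}{529}$)
$X{\left(m \right)} = - 1316 m$ ($X{\left(m \right)} = 2 m \left(-658\right) = - 1316 m$)
$\left(X{\left(-54 \right)} - W{\left(954 \right)}\right) - 4184504 = \left(\left(-1316\right) \left(-54\right) - \left(89 - \frac{954}{529}\right)\right) - 4184504 = \left(71064 - \left(89 - \frac{954}{529}\right)\right) - 4184504 = \left(71064 - \frac{46127}{529}\right) - 4184504 = \frac{37546729}{529} - 4184504 = - \frac{2176055887}{529}$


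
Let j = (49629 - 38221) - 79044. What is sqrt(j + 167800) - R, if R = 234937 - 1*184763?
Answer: -50174 + 2*sqrt(25041) ≈ -49858.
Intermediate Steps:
j = -67636 (j = 11408 - 79044 = -67636)
R = 50174 (R = 234937 - 184763 = 50174)
sqrt(j + 167800) - R = sqrt(-67636 + 167800) - 1*50174 = sqrt(100164) - 50174 = 2*sqrt(25041) - 50174 = -50174 + 2*sqrt(25041)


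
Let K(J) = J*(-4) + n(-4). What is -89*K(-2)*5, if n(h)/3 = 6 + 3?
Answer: -15575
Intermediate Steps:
n(h) = 27 (n(h) = 3*(6 + 3) = 3*9 = 27)
K(J) = 27 - 4*J (K(J) = J*(-4) + 27 = -4*J + 27 = 27 - 4*J)
-89*K(-2)*5 = -89*(27 - 4*(-2))*5 = -89*(27 + 8)*5 = -89*35*5 = -3115*5 = -15575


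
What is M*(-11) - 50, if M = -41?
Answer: 401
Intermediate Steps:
M*(-11) - 50 = -41*(-11) - 50 = 451 - 50 = 401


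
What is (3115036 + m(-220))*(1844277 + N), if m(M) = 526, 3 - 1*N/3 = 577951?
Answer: 344060858346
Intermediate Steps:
N = -1733844 (N = 9 - 3*577951 = 9 - 1733853 = -1733844)
(3115036 + m(-220))*(1844277 + N) = (3115036 + 526)*(1844277 - 1733844) = 3115562*110433 = 344060858346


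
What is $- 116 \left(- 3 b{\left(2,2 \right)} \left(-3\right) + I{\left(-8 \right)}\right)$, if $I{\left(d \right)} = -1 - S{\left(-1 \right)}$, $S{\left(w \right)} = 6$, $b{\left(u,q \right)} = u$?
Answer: $-1276$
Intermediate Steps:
$I{\left(d \right)} = -7$ ($I{\left(d \right)} = -1 - 6 = -7$)
$- 116 \left(- 3 b{\left(2,2 \right)} \left(-3\right) + I{\left(-8 \right)}\right) = - 116 \left(\left(-3\right) 2 \left(-3\right) - 7\right) = - 116 \left(\left(-6\right) \left(-3\right) - 7\right) = - 116 \left(18 - 7\right) = \left(-116\right) 11 = -1276$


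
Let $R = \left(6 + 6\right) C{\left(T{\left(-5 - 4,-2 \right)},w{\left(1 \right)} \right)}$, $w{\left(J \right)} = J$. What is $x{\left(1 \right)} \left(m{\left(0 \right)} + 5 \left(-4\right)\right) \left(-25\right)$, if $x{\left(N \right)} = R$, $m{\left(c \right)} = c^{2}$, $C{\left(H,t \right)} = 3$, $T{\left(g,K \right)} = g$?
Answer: $18000$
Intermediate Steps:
$R = 36$ ($R = \left(6 + 6\right) 3 = 12 \cdot 3 = 36$)
$x{\left(N \right)} = 36$
$x{\left(1 \right)} \left(m{\left(0 \right)} + 5 \left(-4\right)\right) \left(-25\right) = 36 \left(0^{2} + 5 \left(-4\right)\right) \left(-25\right) = 36 \left(0 - 20\right) \left(-25\right) = 36 \left(-20\right) \left(-25\right) = \left(-720\right) \left(-25\right) = 18000$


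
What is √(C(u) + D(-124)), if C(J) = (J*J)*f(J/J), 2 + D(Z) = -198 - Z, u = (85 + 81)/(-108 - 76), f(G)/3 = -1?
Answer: I*√663931/92 ≈ 8.8567*I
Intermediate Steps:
f(G) = -3 (f(G) = 3*(-1) = -3)
u = -83/92 (u = 166/(-184) = 166*(-1/184) = -83/92 ≈ -0.90217)
D(Z) = -200 - Z (D(Z) = -2 + (-198 - Z) = -200 - Z)
C(J) = -3*J² (C(J) = (J*J)*(-3) = J²*(-3) = -3*J²)
√(C(u) + D(-124)) = √(-3*(-83/92)² + (-200 - 1*(-124))) = √(-3*6889/8464 + (-200 + 124)) = √(-20667/8464 - 76) = √(-663931/8464) = I*√663931/92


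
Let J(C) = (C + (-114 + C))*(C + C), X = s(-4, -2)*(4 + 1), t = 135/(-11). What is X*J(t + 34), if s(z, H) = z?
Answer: 7418560/121 ≈ 61310.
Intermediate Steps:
t = -135/11 (t = 135*(-1/11) = -135/11 ≈ -12.273)
X = -20 (X = -4*(4 + 1) = -4*5 = -20)
J(C) = 2*C*(-114 + 2*C) (J(C) = (-114 + 2*C)*(2*C) = 2*C*(-114 + 2*C))
X*J(t + 34) = -80*(-135/11 + 34)*(-57 + (-135/11 + 34)) = -80*239*(-57 + 239/11)/11 = -80*239*(-388)/(11*11) = -20*(-370928/121) = 7418560/121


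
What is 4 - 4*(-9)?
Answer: 40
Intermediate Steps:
4 - 4*(-9) = 4 + 36 = 40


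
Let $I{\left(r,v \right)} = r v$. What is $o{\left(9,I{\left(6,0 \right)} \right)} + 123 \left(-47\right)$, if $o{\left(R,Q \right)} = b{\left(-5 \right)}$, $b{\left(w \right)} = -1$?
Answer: $-5782$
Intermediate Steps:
$o{\left(R,Q \right)} = -1$
$o{\left(9,I{\left(6,0 \right)} \right)} + 123 \left(-47\right) = -1 + 123 \left(-47\right) = -1 - 5781 = -5782$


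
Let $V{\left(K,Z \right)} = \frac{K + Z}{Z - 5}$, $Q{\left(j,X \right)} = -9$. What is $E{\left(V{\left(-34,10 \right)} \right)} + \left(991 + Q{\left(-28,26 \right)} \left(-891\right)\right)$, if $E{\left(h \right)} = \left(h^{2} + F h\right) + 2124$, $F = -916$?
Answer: $\frac{388846}{25} \approx 15554.0$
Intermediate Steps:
$V{\left(K,Z \right)} = \frac{K + Z}{-5 + Z}$
$E{\left(h \right)} = 2124 + h^{2} - 916 h$ ($E{\left(h \right)} = \left(h^{2} - 916 h\right) + 2124 = 2124 + h^{2} - 916 h$)
$E{\left(V{\left(-34,10 \right)} \right)} + \left(991 + Q{\left(-28,26 \right)} \left(-891\right)\right) = \left(2124 + \left(\frac{-34 + 10}{-5 + 10}\right)^{2} - 916 \frac{-34 + 10}{-5 + 10}\right) + \left(991 - -8019\right) = \left(2124 + \left(\frac{1}{5} \left(-24\right)\right)^{2} - 916 \cdot \frac{1}{5} \left(-24\right)\right) + \left(991 + 8019\right) = \left(2124 + \left(\frac{1}{5} \left(-24\right)\right)^{2} - 916 \cdot \frac{1}{5} \left(-24\right)\right) + 9010 = \left(2124 + \left(- \frac{24}{5}\right)^{2} - - \frac{21984}{5}\right) + 9010 = \left(2124 + \frac{576}{25} + \frac{21984}{5}\right) + 9010 = \frac{163596}{25} + 9010 = \frac{388846}{25}$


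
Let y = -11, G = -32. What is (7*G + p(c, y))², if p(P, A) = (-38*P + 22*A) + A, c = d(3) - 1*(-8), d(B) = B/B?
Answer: 670761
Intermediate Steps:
d(B) = 1
c = 9 (c = 1 - 1*(-8) = 1 + 8 = 9)
p(P, A) = -38*P + 23*A
(7*G + p(c, y))² = (7*(-32) + (-38*9 + 23*(-11)))² = (-224 + (-342 - 253))² = (-224 - 595)² = (-819)² = 670761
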